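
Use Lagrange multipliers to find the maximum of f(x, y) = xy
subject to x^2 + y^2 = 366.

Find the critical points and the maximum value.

Lagrange conditions: y = 2*lambda*x and x = 2*lambda*y
If x = 0 then y = 0, violating the constraint, so x, y != 0.
Dividing: y/x = x/y => x^2 = y^2 => y = x or y = -x
Constraint: 2x^2 = 366 => x^2 = 183 => x = +/-sqrt(183)
Critical points: (sqrt(183), sqrt(183)), (-sqrt(183), -sqrt(183)), (sqrt(183), -sqrt(183)), (-sqrt(183), sqrt(183))
  y = x:  xy = x^2 = 183  at (sqrt(183), sqrt(183)) and (-sqrt(183), -sqrt(183))
  y = -x: xy = -x^2 = -183 at (sqrt(183), -sqrt(183)) and (-sqrt(183), sqrt(183))
Maximum xy = 183 at (sqrt(183), sqrt(183)) and (-sqrt(183), -sqrt(183))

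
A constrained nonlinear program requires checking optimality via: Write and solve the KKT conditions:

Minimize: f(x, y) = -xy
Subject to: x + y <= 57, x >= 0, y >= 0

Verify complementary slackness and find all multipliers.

Problem: min -xy s.t. x + y <= 57 (multiplier lambda), x >= 0 (mu_x), y >= 0 (mu_y)
KKT stationarity: -y + lambda - mu_x = 0, -x + lambda - mu_y = 0, with lambda, mu_x, mu_y >= 0
Complementary slackness: lambda*(x + y - 57) = 0, mu_x*x = 0, mu_y*y = 0
If lambda = 0: y = -mu_x <= 0 and x = -mu_y <= 0 force x = y = 0 with f = 0; but x = y = 57/2 is feasible with f = -3249/4 < 0, so this is not the minimum. Hence lambda > 0 and x + y = 57.
Try x > 0, y > 0 (so mu_x = mu_y = 0): y = lambda, x = lambda => x = y = lambda
x + y = 57 => 2*lambda = 57 => lambda = 57/2
x* = y* = 57/2 > 0, consistent with mu_x = mu_y = 0.
(Any feasible point with x = 0 or y = 0 has f = 0 > -3249/4, so the minimum is not on those boundaries.)
min(-xy) = -3249/4 (i.e. max xy = 3249/4)
Multipliers: lambda = 57/2, mu_x = 0, mu_y = 0
Complementary slackness: lambda*(x + y - 57) = 57/2*(57/2 + 57/2 - 57) = 0, mu_x*x = 0*57/2 = 0, mu_y*y = 0*57/2 = 0. Satisfied.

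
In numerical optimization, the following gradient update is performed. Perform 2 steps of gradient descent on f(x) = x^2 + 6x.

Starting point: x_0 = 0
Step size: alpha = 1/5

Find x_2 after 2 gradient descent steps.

f(x) = x^2 + 6x, f'(x) = 2x + (6)
Step 1: f'(0) = 6, x_1 = 0 - 1/5 * 6 = -6/5
Step 2: f'(-6/5) = 18/5, x_2 = -6/5 - 1/5 * 18/5 = -48/25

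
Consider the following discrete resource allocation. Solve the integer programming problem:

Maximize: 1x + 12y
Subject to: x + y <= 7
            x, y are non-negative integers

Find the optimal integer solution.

Objective: 1x + 12y, constraint: x + y <= 7
Coefficient of y is 12 > coefficient of x is 1, so allocate the entire budget to y.
Optimal: x = 0, y = 7, value = 84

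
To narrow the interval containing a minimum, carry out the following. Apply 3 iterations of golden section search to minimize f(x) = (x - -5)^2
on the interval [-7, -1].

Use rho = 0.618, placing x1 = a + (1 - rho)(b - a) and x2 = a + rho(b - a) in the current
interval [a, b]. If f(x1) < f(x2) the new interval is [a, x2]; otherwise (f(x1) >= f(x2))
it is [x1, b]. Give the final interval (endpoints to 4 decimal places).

Golden section search for min of f(x) = (x - -5)^2 on [-7, -1].
Each step: x1 = a + (1 - rho)(b - a), x2 = a + rho(b - a); if f(x1) < f(x2) keep [a, x2], otherwise keep [x1, b].
Step 1: [-7.0000, -1.0000], x1=-4.7080 (f=0.0853), x2=-3.2920 (f=2.9173); f(x1) < f(x2) => keep [-7.0000, -3.2920]
Step 2: [-7.0000, -3.2920], x1=-5.5835 (f=0.3405), x2=-4.7085 (f=0.0850); f(x1) > f(x2) => keep [-5.5835, -3.2920]
Step 3: [-5.5835, -3.2920], x1=-4.7082 (f=0.0852), x2=-4.1674 (f=0.6933); f(x1) < f(x2) => keep [-5.5835, -4.1674]
Final interval: [-5.5835, -4.1674]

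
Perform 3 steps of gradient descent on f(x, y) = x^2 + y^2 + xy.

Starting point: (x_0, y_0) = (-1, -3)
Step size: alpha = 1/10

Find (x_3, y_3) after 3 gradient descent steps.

f(x,y) = x^2 + y^2 + xy
grad_x = 2x + 1y, grad_y = 2y + 1x
Step 1: grad = (-5, -7), (-1/2, -23/10)
Step 2: grad = (-33/10, -51/10), (-17/100, -179/100)
Step 3: grad = (-213/100, -15/4), (43/1000, -283/200)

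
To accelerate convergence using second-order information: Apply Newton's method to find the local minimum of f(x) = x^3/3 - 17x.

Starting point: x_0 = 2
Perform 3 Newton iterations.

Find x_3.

f(x) = x^3/3 - 17x
f'(x) = x^2 - 17, f''(x) = 2x
Newton update: x_{n+1} = x_n - (x_n^2 - 17)/(2*x_n)
Step 1: x_0 = 2, f'=-13, f''=4, x_1 = 21/4
Step 2: x_1 = 21/4, f'=169/16, f''=21/2, x_2 = 713/168
Step 3: x_2 = 713/168, f'=28561/28224, f''=713/84, x_3 = 988177/239568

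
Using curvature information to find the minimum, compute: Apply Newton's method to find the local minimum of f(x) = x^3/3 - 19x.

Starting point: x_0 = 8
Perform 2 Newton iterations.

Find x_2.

f(x) = x^3/3 - 19x
f'(x) = x^2 - 19, f''(x) = 2x
Newton update: x_{n+1} = x_n - (x_n^2 - 19)/(2*x_n)
Step 1: x_0 = 8, f'=45, f''=16, x_1 = 83/16
Step 2: x_1 = 83/16, f'=2025/256, f''=83/8, x_2 = 11753/2656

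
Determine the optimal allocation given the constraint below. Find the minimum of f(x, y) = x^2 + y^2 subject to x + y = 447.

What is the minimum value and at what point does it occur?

Substitute y = 447 - x into f(x,y) = x^2 + y^2:
g(x) = x^2 + (447 - x)^2 = 2x^2 - 894x + 199809
g'(x) = 4x - 894 = 0  =>  x = 447/2
y = 447 - 447/2 = 447/2
Minimum value = (447/2)^2 + (447/2)^2 = 199809/2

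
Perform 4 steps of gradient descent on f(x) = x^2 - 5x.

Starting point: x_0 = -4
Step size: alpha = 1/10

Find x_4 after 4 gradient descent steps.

f(x) = x^2 - 5x, f'(x) = 2x + (-5)
Step 1: f'(-4) = -13, x_1 = -4 - 1/10 * -13 = -27/10
Step 2: f'(-27/10) = -52/5, x_2 = -27/10 - 1/10 * -52/5 = -83/50
Step 3: f'(-83/50) = -208/25, x_3 = -83/50 - 1/10 * -208/25 = -207/250
Step 4: f'(-207/250) = -832/125, x_4 = -207/250 - 1/10 * -832/125 = -203/1250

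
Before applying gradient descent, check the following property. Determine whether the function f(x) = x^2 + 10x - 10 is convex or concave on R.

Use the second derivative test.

f(x) = x^2 + 10x - 10
f'(x) = 2x + 10
f''(x) = 2
Since f''(x) = 2 > 0 for all x, f is convex on R.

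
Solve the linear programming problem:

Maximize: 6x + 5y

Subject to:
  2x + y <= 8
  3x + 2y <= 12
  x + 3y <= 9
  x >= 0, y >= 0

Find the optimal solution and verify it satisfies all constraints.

Feasible vertices: (0, 0), (0, 3), (18/7, 15/7), (4, 0)
Objective 6x + 5y at each vertex:
  (0, 0): 0
  (0, 3): 15
  (18/7, 15/7): 183/7
  (4, 0): 24
Maximum is 183/7 at (18/7, 15/7).
Verify constraints at (x, y) = (18/7, 15/7):
  2*(18/7) + 1*(15/7) = 51/7 <= 8
  3*(18/7) + 2*(15/7) = 12 <= 12 (active)
  1*(18/7) + 3*(15/7) = 9 <= 9 (active)
  x = 18/7 >= 0, y = 15/7 >= 0. All constraints satisfied.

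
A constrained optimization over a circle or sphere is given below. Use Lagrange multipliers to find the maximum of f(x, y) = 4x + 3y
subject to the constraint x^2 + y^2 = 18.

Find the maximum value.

Set up Lagrange conditions: grad f = lambda * grad g
  4 = 2*lambda*x
  3 = 2*lambda*y
From these: x/y = 4/3, so x = 4t, y = 3t for some t.
Substitute into constraint: (4t)^2 + (3t)^2 = 18
  t^2 * 25 = 18
  t = sqrt(18/25)
Maximum = 4*x + 3*y = (4^2 + 3^2)*t = 25 * sqrt(18/25) = sqrt(450)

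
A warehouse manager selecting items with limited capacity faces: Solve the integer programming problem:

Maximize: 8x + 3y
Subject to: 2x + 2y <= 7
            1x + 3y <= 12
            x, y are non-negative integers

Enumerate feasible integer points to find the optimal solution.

Constraint 1: 2x + 2y <= 7
Constraint 2: 1x + 3y <= 12
Feasible x range (need y >= 0): 0 <= x <= min(7/2, 12/1) => x in {0, ..., 3}.
Enumerate feasible integer points row by row (the coefficient of y is 3 > 0, so for each x the largest feasible y gives the best value):
  x = 0: y <= min((7 - 2*0)/2, (12 - 1*0)/3) => y in {0, ..., 3}; best 8*0 + 3*3 = 9
  x = 1: y <= min((7 - 2*1)/2, (12 - 1*1)/3) => y in {0, ..., 2}; best 8*1 + 3*2 = 14
  x = 2: y <= min((7 - 2*2)/2, (12 - 1*2)/3) => y in {0, ..., 1}; best 8*2 + 3*1 = 19
  x = 3: y <= min((7 - 2*3)/2, (12 - 1*3)/3) => y in {0}; best 8*3 + 3*0 = 24
The maximum 8x + 3y = 24 is achieved at x = 3, y = 0.
Check: 2*3 + 2*0 = 6 <= 7 and 1*3 + 3*0 = 3 <= 12.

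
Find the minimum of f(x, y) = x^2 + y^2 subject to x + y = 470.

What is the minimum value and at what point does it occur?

Substitute y = 470 - x into f(x,y) = x^2 + y^2:
g(x) = x^2 + (470 - x)^2 = 2x^2 - 940x + 220900
g'(x) = 4x - 940 = 0  =>  x = 235
y = 470 - 235 = 235
Minimum value = 235^2 + 235^2 = 110450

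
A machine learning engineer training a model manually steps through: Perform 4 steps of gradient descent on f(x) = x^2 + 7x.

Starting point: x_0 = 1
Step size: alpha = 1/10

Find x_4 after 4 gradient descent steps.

f(x) = x^2 + 7x, f'(x) = 2x + (7)
Step 1: f'(1) = 9, x_1 = 1 - 1/10 * 9 = 1/10
Step 2: f'(1/10) = 36/5, x_2 = 1/10 - 1/10 * 36/5 = -31/50
Step 3: f'(-31/50) = 144/25, x_3 = -31/50 - 1/10 * 144/25 = -299/250
Step 4: f'(-299/250) = 576/125, x_4 = -299/250 - 1/10 * 576/125 = -2071/1250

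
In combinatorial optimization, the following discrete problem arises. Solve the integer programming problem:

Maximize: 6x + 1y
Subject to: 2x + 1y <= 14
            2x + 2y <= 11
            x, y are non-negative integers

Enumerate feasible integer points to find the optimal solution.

Constraint 1: 2x + 1y <= 14
Constraint 2: 2x + 2y <= 11
Feasible x range (need y >= 0): 0 <= x <= min(14/2, 11/2) => x in {0, ..., 5}.
Enumerate feasible integer points row by row (the coefficient of y is 1 > 0, so for each x the largest feasible y gives the best value):
  x = 0: y <= min((14 - 2*0)/1, (11 - 2*0)/2) => y in {0, ..., 5}; best 6*0 + 1*5 = 5
  x = 1: y <= min((14 - 2*1)/1, (11 - 2*1)/2) => y in {0, ..., 4}; best 6*1 + 1*4 = 10
  x = 2: y <= min((14 - 2*2)/1, (11 - 2*2)/2) => y in {0, ..., 3}; best 6*2 + 1*3 = 15
  x = 3: y <= min((14 - 2*3)/1, (11 - 2*3)/2) => y in {0, ..., 2}; best 6*3 + 1*2 = 20
  x = 4: y <= min((14 - 2*4)/1, (11 - 2*4)/2) => y in {0, ..., 1}; best 6*4 + 1*1 = 25
  x = 5: y <= min((14 - 2*5)/1, (11 - 2*5)/2) => y in {0}; best 6*5 + 1*0 = 30
The maximum 6x + 1y = 30 is achieved at x = 5, y = 0.
Check: 2*5 + 1*0 = 10 <= 14 and 2*5 + 2*0 = 10 <= 11.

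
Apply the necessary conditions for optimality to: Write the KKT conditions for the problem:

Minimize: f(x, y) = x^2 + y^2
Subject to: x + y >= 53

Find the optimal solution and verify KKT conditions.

KKT conditions for min x^2 + y^2 s.t. x + y >= 53:
Stationarity: 2x = mu, 2y = mu
So x = y = mu/2.
Complementary slackness: mu*(x + y - 53) = 0
Primal feasibility: x + y >= 53; dual feasibility: mu >= 0
If mu = 0 then x = y = 0, but 0 + 0 < 53 is infeasible, so the constraint is active.
Constraint active: x + y = 2*(mu/2) = 53 => mu = 53
x = y = 53/2, f = 2809/2
Verify: stationarity 2*(53/2) = 53 = mu; primal 53/2 + 53/2 = 53 >= 53; dual mu = 53 >= 0; complementary slackness 53*(53 - 53) = 0. All KKT conditions hold.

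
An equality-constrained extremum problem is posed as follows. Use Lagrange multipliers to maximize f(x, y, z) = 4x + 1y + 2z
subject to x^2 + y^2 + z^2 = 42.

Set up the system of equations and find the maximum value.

Lagrange conditions: 4 = 2*lambda*x, 1 = 2*lambda*y, 2 = 2*lambda*z
So x:4 = y:1 = z:2, i.e. x = 4t, y = 1t, z = 2t
Constraint: t^2*(4^2 + 1^2 + 2^2) = 42
  t^2 * 21 = 42  =>  t = sqrt(2)
Maximum = 4*4t + 1*1t + 2*2t = 21*sqrt(2) = sqrt(882)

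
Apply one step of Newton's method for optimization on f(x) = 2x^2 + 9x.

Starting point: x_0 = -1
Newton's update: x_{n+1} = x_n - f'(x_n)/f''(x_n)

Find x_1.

f(x) = 2x^2 + 9x
f'(x) = 4x + (9), f''(x) = 4
Newton step: x_1 = x_0 - f'(x_0)/f''(x_0)
f'(-1) = 5
x_1 = -1 - 5/4 = -9/4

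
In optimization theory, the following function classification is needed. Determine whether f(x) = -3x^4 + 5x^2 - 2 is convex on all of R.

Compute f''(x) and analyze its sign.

f(x) = -3x^4 + 5x^2 - 2
f'(x) = -12x^3 + 10x
f''(x) = -36x^2 + 10
f''(x) = -36x^2 + 10 -> -inf as |x| -> inf
Therefore, f is not globally convex on R.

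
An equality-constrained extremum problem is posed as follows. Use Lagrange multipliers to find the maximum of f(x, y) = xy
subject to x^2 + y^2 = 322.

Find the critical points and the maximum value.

Lagrange conditions: y = 2*lambda*x and x = 2*lambda*y
If x = 0 then y = 0, violating the constraint, so x, y != 0.
Dividing: y/x = x/y => x^2 = y^2 => y = x or y = -x
Constraint: 2x^2 = 322 => x^2 = 161 => x = +/-sqrt(161)
Critical points: (sqrt(161), sqrt(161)), (-sqrt(161), -sqrt(161)), (sqrt(161), -sqrt(161)), (-sqrt(161), sqrt(161))
  y = x:  xy = x^2 = 161  at (sqrt(161), sqrt(161)) and (-sqrt(161), -sqrt(161))
  y = -x: xy = -x^2 = -161 at (sqrt(161), -sqrt(161)) and (-sqrt(161), sqrt(161))
Maximum xy = 161 at (sqrt(161), sqrt(161)) and (-sqrt(161), -sqrt(161))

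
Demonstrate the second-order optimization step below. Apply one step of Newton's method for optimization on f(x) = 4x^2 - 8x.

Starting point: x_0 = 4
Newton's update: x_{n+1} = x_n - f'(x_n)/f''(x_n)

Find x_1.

f(x) = 4x^2 - 8x
f'(x) = 8x + (-8), f''(x) = 8
Newton step: x_1 = x_0 - f'(x_0)/f''(x_0)
f'(4) = 24
x_1 = 4 - 24/8 = 1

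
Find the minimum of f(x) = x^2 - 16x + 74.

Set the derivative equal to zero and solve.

f(x) = x^2 - 16x + 74
f'(x) = 2x + (-16) = 0
x = 16/2 = 8
f(8) = 10
Since f''(x) = 2 > 0, this is a minimum.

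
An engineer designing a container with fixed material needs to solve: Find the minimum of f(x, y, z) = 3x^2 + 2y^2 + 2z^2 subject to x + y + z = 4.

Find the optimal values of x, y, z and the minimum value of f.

Using Lagrange multipliers on f = 3x^2 + 2y^2 + 2z^2 with constraint x + y + z = 4:
Conditions: 2*3*x = lambda, 2*2*y = lambda, 2*2*z = lambda
So x = lambda/6, y = lambda/4, z = lambda/4
Substituting into constraint: lambda * (2/3) = 4
lambda = 6
x = 1, y = 3/2, z = 3/2
Minimum value = 12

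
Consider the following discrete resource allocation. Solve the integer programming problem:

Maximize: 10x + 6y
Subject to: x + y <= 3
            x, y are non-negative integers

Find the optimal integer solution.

Objective: 10x + 6y, constraint: x + y <= 3
Coefficient of x is 10 >= coefficient of y is 6, so allocate the entire budget to x.
Optimal: x = 3, y = 0, value = 30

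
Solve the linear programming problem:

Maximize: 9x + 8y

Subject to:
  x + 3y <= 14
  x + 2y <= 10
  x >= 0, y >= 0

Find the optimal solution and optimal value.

Feasible vertices: (0, 0), (0, 14/3), (2, 4), (10, 0)
Objective 9x + 8y at each:
  (0, 0): 0
  (0, 14/3): 112/3
  (2, 4): 50
  (10, 0): 90
Maximum is 90 at (10, 0).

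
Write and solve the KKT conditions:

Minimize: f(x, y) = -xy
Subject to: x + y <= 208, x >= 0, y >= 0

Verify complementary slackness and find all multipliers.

Problem: min -xy s.t. x + y <= 208 (multiplier lambda), x >= 0 (mu_x), y >= 0 (mu_y)
KKT stationarity: -y + lambda - mu_x = 0, -x + lambda - mu_y = 0, with lambda, mu_x, mu_y >= 0
Complementary slackness: lambda*(x + y - 208) = 0, mu_x*x = 0, mu_y*y = 0
If lambda = 0: y = -mu_x <= 0 and x = -mu_y <= 0 force x = y = 0 with f = 0; but x = y = 104 is feasible with f = -10816 < 0, so this is not the minimum. Hence lambda > 0 and x + y = 208.
Try x > 0, y > 0 (so mu_x = mu_y = 0): y = lambda, x = lambda => x = y = lambda
x + y = 208 => 2*lambda = 208 => lambda = 104
x* = y* = 104 > 0, consistent with mu_x = mu_y = 0.
(Any feasible point with x = 0 or y = 0 has f = 0 > -10816, so the minimum is not on those boundaries.)
min(-xy) = -10816 (i.e. max xy = 10816)
Multipliers: lambda = 104, mu_x = 0, mu_y = 0
Complementary slackness: lambda*(x + y - 208) = 104*(104 + 104 - 208) = 0, mu_x*x = 0*104 = 0, mu_y*y = 0*104 = 0. Satisfied.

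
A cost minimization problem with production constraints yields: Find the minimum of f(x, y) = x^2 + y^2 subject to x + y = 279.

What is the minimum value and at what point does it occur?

Substitute y = 279 - x into f(x,y) = x^2 + y^2:
g(x) = x^2 + (279 - x)^2 = 2x^2 - 558x + 77841
g'(x) = 4x - 558 = 0  =>  x = 279/2
y = 279 - 279/2 = 279/2
Minimum value = (279/2)^2 + (279/2)^2 = 77841/2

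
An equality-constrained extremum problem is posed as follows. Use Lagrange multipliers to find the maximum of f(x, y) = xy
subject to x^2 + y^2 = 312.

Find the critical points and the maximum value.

Lagrange conditions: y = 2*lambda*x and x = 2*lambda*y
If x = 0 then y = 0, violating the constraint, so x, y != 0.
Dividing: y/x = x/y => x^2 = y^2 => y = x or y = -x
Constraint: 2x^2 = 312 => x^2 = 156 => x = +/-sqrt(156)
Critical points: (sqrt(156), sqrt(156)), (-sqrt(156), -sqrt(156)), (sqrt(156), -sqrt(156)), (-sqrt(156), sqrt(156))
  y = x:  xy = x^2 = 156  at (sqrt(156), sqrt(156)) and (-sqrt(156), -sqrt(156))
  y = -x: xy = -x^2 = -156 at (sqrt(156), -sqrt(156)) and (-sqrt(156), sqrt(156))
Maximum xy = 156 at (sqrt(156), sqrt(156)) and (-sqrt(156), -sqrt(156))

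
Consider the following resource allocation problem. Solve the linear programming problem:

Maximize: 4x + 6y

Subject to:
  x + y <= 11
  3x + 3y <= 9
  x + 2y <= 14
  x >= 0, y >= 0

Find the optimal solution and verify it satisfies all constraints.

Feasible vertices: (0, 0), (0, 3), (3, 0)
Objective 4x + 6y at each vertex:
  (0, 0): 0
  (0, 3): 18
  (3, 0): 12
Maximum is 18 at (0, 3).
Verify constraints at (x, y) = (0, 3):
  1*0 + 1*3 = 3 <= 11
  3*0 + 3*3 = 9 <= 9 (active)
  1*0 + 2*3 = 6 <= 14
  x = 0 >= 0, y = 3 >= 0. All constraints satisfied.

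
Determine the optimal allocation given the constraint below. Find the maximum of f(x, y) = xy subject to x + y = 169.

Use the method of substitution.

Substitute y = 169 - x into f(x,y) = xy:
g(x) = x(169 - x) = 169x - x^2
g'(x) = 169 - 2x = 0  =>  x = 169/2
y = 169 - 169/2 = 169/2
Maximum value = (169/2) * (169/2) = 28561/4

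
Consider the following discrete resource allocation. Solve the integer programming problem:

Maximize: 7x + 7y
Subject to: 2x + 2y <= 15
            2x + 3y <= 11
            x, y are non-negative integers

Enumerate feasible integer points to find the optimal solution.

Constraint 1: 2x + 2y <= 15
Constraint 2: 2x + 3y <= 11
Feasible x range (need y >= 0): 0 <= x <= min(15/2, 11/2) => x in {0, ..., 5}.
Enumerate feasible integer points row by row (the coefficient of y is 7 > 0, so for each x the largest feasible y gives the best value):
  x = 0: y <= min((15 - 2*0)/2, (11 - 2*0)/3) => y in {0, ..., 3}; best 7*0 + 7*3 = 21
  x = 1: y <= min((15 - 2*1)/2, (11 - 2*1)/3) => y in {0, ..., 3}; best 7*1 + 7*3 = 28
  x = 2: y <= min((15 - 2*2)/2, (11 - 2*2)/3) => y in {0, ..., 2}; best 7*2 + 7*2 = 28
  x = 3: y <= min((15 - 2*3)/2, (11 - 2*3)/3) => y in {0, ..., 1}; best 7*3 + 7*1 = 28
  x = 4: y <= min((15 - 2*4)/2, (11 - 2*4)/3) => y in {0, ..., 1}; best 7*4 + 7*1 = 35
  x = 5: y <= min((15 - 2*5)/2, (11 - 2*5)/3) => y in {0}; best 7*5 + 7*0 = 35
The maximum 7x + 7y = 35 is achieved at x = 4, y = 1.
(The same value 35 is also attained at (5, 0).)
Check: 2*4 + 2*1 = 10 <= 15 and 2*4 + 3*1 = 11 <= 11.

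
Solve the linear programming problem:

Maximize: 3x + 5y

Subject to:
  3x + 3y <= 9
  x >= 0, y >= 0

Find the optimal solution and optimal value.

The feasible region has vertices at [(0, 0), (3, 0), (0, 3)].
Checking objective 3x + 5y at each vertex:
  (0, 0): 3*0 + 5*0 = 0
  (3, 0): 3*3 + 5*0 = 9
  (0, 3): 3*0 + 5*3 = 15
Maximum is 15 at (0, 3).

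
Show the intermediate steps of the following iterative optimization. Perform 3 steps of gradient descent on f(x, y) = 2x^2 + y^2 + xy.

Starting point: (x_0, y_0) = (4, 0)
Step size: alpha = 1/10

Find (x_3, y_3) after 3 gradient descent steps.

f(x,y) = 2x^2 + y^2 + xy
grad_x = 4x + 1y, grad_y = 2y + 1x
Step 1: grad = (16, 4), (12/5, -2/5)
Step 2: grad = (46/5, 8/5), (37/25, -14/25)
Step 3: grad = (134/25, 9/25), (118/125, -149/250)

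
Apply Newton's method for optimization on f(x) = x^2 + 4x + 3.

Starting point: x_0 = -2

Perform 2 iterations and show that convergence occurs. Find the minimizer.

f(x) = x^2 + 4x + 3, f'(x) = 2x + (4), f''(x) = 2
Step 1: f'(-2) = 0, x_1 = -2 - 0/2 = -2
Step 2: f'(-2) = 0, x_2 = -2 (converged)
Newton's method converges in 1 step for quadratics.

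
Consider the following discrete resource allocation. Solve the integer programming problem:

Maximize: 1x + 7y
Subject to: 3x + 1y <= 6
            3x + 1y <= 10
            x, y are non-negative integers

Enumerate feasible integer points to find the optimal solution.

Constraint 1: 3x + 1y <= 6
Constraint 2: 3x + 1y <= 10
Feasible x range (need y >= 0): 0 <= x <= min(6/3, 10/3) => x in {0, ..., 2}.
Enumerate feasible integer points row by row (the coefficient of y is 7 > 0, so for each x the largest feasible y gives the best value):
  x = 0: y <= min((6 - 3*0)/1, (10 - 3*0)/1) => y in {0, ..., 6}; best 1*0 + 7*6 = 42
  x = 1: y <= min((6 - 3*1)/1, (10 - 3*1)/1) => y in {0, ..., 3}; best 1*1 + 7*3 = 22
  x = 2: y <= min((6 - 3*2)/1, (10 - 3*2)/1) => y in {0}; best 1*2 + 7*0 = 2
The maximum 1x + 7y = 42 is achieved at x = 0, y = 6.
Check: 3*0 + 1*6 = 6 <= 6 and 3*0 + 1*6 = 6 <= 10.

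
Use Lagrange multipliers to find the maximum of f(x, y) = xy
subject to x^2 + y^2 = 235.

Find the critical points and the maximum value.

Lagrange conditions: y = 2*lambda*x and x = 2*lambda*y
If x = 0 then y = 0, violating the constraint, so x, y != 0.
Dividing: y/x = x/y => x^2 = y^2 => y = x or y = -x
Constraint: 2x^2 = 235 => x^2 = 235/2 => x = +/-sqrt(235/2)
Critical points: (sqrt(235/2), sqrt(235/2)), (-sqrt(235/2), -sqrt(235/2)), (sqrt(235/2), -sqrt(235/2)), (-sqrt(235/2), sqrt(235/2))
  y = x:  xy = x^2 = 235/2  at (sqrt(235/2), sqrt(235/2)) and (-sqrt(235/2), -sqrt(235/2))
  y = -x: xy = -x^2 = -235/2 at (sqrt(235/2), -sqrt(235/2)) and (-sqrt(235/2), sqrt(235/2))
Maximum xy = 235/2 at (sqrt(235/2), sqrt(235/2)) and (-sqrt(235/2), -sqrt(235/2))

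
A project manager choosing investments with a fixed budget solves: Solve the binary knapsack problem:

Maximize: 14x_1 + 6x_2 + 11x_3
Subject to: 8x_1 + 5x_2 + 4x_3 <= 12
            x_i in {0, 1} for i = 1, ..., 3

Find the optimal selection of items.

Items: item 1 (v=14, w=8), item 2 (v=6, w=5), item 3 (v=11, w=4)
Capacity: 12
Checking all 8 subsets (w = total weight, v = total value):
  {}: w = 0, v = 0
  {1}: w = 8, v = 14
  {2}: w = 5, v = 6
  {3}: w = 4, v = 11
  {1, 2}: w = 13 > 12, infeasible
  {1, 3}: w = 12, v = 25
  {2, 3}: w = 9, v = 17
  {1, 2, 3}: w = 17 > 12, infeasible
Best feasible subset: items [1, 3]
Total weight: 12 <= 12, total value: 25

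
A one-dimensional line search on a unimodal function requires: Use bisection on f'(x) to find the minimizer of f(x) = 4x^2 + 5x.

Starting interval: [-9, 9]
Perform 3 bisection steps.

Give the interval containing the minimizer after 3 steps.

Finding critical point of f(x) = 4x^2 + 5x using bisection on f'(x) = 8x + 5.
f'(x) = 0 when x = -5/8.
Starting interval: [-9, 9]
Step 1: mid = 0, f'(mid) = 5, new interval = [-9, 0]
Step 2: mid = -9/2, f'(mid) = -31, new interval = [-9/2, 0]
Step 3: mid = -9/4, f'(mid) = -13, new interval = [-9/4, 0]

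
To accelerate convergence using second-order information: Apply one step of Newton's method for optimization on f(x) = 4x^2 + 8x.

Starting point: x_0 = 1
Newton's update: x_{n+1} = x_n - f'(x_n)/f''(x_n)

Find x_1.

f(x) = 4x^2 + 8x
f'(x) = 8x + (8), f''(x) = 8
Newton step: x_1 = x_0 - f'(x_0)/f''(x_0)
f'(1) = 16
x_1 = 1 - 16/8 = -1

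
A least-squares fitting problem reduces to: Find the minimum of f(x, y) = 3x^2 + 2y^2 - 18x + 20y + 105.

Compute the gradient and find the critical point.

f(x,y) = 3x^2 + 2y^2 - 18x + 20y + 105
df/dx = 6x + (-18) = 0  =>  x = 3
df/dy = 4y + (20) = 0  =>  y = -5
f(3, -5) = 3*(3)^2 + 2*(-5)^2 + -18*(3) + 20*(-5) + 105 = 28
Hessian is diagonal with entries 6, 4 > 0, so this is a minimum.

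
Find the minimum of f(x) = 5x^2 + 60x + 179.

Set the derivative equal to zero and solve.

f(x) = 5x^2 + 60x + 179
f'(x) = 10x + (60) = 0
x = -60/10 = -6
f(-6) = -1
Since f''(x) = 10 > 0, this is a minimum.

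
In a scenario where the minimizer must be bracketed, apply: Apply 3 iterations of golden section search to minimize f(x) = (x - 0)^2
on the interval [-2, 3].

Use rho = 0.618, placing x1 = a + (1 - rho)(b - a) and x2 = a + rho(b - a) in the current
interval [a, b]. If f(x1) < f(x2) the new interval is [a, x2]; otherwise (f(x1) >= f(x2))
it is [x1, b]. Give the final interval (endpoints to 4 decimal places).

Golden section search for min of f(x) = (x - 0)^2 on [-2, 3].
Each step: x1 = a + (1 - rho)(b - a), x2 = a + rho(b - a); if f(x1) < f(x2) keep [a, x2], otherwise keep [x1, b].
Step 1: [-2.0000, 3.0000], x1=-0.0900 (f=0.0081), x2=1.0900 (f=1.1881); f(x1) < f(x2) => keep [-2.0000, 1.0900]
Step 2: [-2.0000, 1.0900], x1=-0.8196 (f=0.6718), x2=-0.0904 (f=0.0082); f(x1) > f(x2) => keep [-0.8196, 1.0900]
Step 3: [-0.8196, 1.0900], x1=-0.0901 (f=0.0081), x2=0.3605 (f=0.1300); f(x1) < f(x2) => keep [-0.8196, 0.3605]
Final interval: [-0.8196, 0.3605]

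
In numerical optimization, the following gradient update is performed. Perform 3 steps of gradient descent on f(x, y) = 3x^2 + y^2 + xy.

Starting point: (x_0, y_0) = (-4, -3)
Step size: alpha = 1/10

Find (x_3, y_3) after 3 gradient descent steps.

f(x,y) = 3x^2 + y^2 + xy
grad_x = 6x + 1y, grad_y = 2y + 1x
Step 1: grad = (-27, -10), (-13/10, -2)
Step 2: grad = (-49/5, -53/10), (-8/25, -147/100)
Step 3: grad = (-339/100, -163/50), (19/1000, -143/125)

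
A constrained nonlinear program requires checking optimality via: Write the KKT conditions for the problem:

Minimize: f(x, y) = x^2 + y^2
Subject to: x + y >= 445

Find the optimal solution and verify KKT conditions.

KKT conditions for min x^2 + y^2 s.t. x + y >= 445:
Stationarity: 2x = mu, 2y = mu
So x = y = mu/2.
Complementary slackness: mu*(x + y - 445) = 0
Primal feasibility: x + y >= 445; dual feasibility: mu >= 0
If mu = 0 then x = y = 0, but 0 + 0 < 445 is infeasible, so the constraint is active.
Constraint active: x + y = 2*(mu/2) = 445 => mu = 445
x = y = 445/2, f = 198025/2
Verify: stationarity 2*(445/2) = 445 = mu; primal 445/2 + 445/2 = 445 >= 445; dual mu = 445 >= 0; complementary slackness 445*(445 - 445) = 0. All KKT conditions hold.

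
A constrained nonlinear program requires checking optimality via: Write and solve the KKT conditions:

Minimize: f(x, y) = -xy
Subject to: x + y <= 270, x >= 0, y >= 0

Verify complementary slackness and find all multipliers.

Problem: min -xy s.t. x + y <= 270 (multiplier lambda), x >= 0 (mu_x), y >= 0 (mu_y)
KKT stationarity: -y + lambda - mu_x = 0, -x + lambda - mu_y = 0, with lambda, mu_x, mu_y >= 0
Complementary slackness: lambda*(x + y - 270) = 0, mu_x*x = 0, mu_y*y = 0
If lambda = 0: y = -mu_x <= 0 and x = -mu_y <= 0 force x = y = 0 with f = 0; but x = y = 135 is feasible with f = -18225 < 0, so this is not the minimum. Hence lambda > 0 and x + y = 270.
Try x > 0, y > 0 (so mu_x = mu_y = 0): y = lambda, x = lambda => x = y = lambda
x + y = 270 => 2*lambda = 270 => lambda = 135
x* = y* = 135 > 0, consistent with mu_x = mu_y = 0.
(Any feasible point with x = 0 or y = 0 has f = 0 > -18225, so the minimum is not on those boundaries.)
min(-xy) = -18225 (i.e. max xy = 18225)
Multipliers: lambda = 135, mu_x = 0, mu_y = 0
Complementary slackness: lambda*(x + y - 270) = 135*(135 + 135 - 270) = 0, mu_x*x = 0*135 = 0, mu_y*y = 0*135 = 0. Satisfied.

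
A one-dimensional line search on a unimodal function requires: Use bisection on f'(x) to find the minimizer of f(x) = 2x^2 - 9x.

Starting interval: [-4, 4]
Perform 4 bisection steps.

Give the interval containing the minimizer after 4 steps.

Finding critical point of f(x) = 2x^2 - 9x using bisection on f'(x) = 4x + -9.
f'(x) = 0 when x = 9/4.
Starting interval: [-4, 4]
Step 1: mid = 0, f'(mid) = -9, new interval = [0, 4]
Step 2: mid = 2, f'(mid) = -1, new interval = [2, 4]
Step 3: mid = 3, f'(mid) = 3, new interval = [2, 3]
Step 4: mid = 5/2, f'(mid) = 1, new interval = [2, 5/2]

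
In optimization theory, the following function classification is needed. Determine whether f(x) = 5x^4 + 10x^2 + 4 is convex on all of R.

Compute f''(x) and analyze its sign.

f(x) = 5x^4 + 10x^2 + 4
f'(x) = 20x^3 + 20x
f''(x) = 60x^2 + 20
f''(x) = 60x^2 + 20 >= 20 > 0 for all x
Therefore, f is convex on R.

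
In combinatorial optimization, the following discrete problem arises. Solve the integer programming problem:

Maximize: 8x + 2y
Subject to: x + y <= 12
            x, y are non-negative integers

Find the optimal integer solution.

Objective: 8x + 2y, constraint: x + y <= 12
Coefficient of x is 8 >= coefficient of y is 2, so allocate the entire budget to x.
Optimal: x = 12, y = 0, value = 96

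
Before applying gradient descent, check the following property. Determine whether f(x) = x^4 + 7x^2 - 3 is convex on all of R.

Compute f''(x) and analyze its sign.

f(x) = x^4 + 7x^2 - 3
f'(x) = 4x^3 + 14x
f''(x) = 12x^2 + 14
f''(x) = 12x^2 + 14 >= 14 > 0 for all x
Therefore, f is convex on R.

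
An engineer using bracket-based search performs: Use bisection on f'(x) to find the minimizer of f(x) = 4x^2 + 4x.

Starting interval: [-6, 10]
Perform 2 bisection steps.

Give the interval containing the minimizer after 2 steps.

Finding critical point of f(x) = 4x^2 + 4x using bisection on f'(x) = 8x + 4.
f'(x) = 0 when x = -1/2.
Starting interval: [-6, 10]
Step 1: mid = 2, f'(mid) = 20, new interval = [-6, 2]
Step 2: mid = -2, f'(mid) = -12, new interval = [-2, 2]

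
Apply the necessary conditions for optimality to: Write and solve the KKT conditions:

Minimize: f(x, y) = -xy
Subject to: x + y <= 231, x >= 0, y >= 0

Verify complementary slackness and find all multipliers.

Problem: min -xy s.t. x + y <= 231 (multiplier lambda), x >= 0 (mu_x), y >= 0 (mu_y)
KKT stationarity: -y + lambda - mu_x = 0, -x + lambda - mu_y = 0, with lambda, mu_x, mu_y >= 0
Complementary slackness: lambda*(x + y - 231) = 0, mu_x*x = 0, mu_y*y = 0
If lambda = 0: y = -mu_x <= 0 and x = -mu_y <= 0 force x = y = 0 with f = 0; but x = y = 231/2 is feasible with f = -53361/4 < 0, so this is not the minimum. Hence lambda > 0 and x + y = 231.
Try x > 0, y > 0 (so mu_x = mu_y = 0): y = lambda, x = lambda => x = y = lambda
x + y = 231 => 2*lambda = 231 => lambda = 231/2
x* = y* = 231/2 > 0, consistent with mu_x = mu_y = 0.
(Any feasible point with x = 0 or y = 0 has f = 0 > -53361/4, so the minimum is not on those boundaries.)
min(-xy) = -53361/4 (i.e. max xy = 53361/4)
Multipliers: lambda = 231/2, mu_x = 0, mu_y = 0
Complementary slackness: lambda*(x + y - 231) = 231/2*(231/2 + 231/2 - 231) = 0, mu_x*x = 0*231/2 = 0, mu_y*y = 0*231/2 = 0. Satisfied.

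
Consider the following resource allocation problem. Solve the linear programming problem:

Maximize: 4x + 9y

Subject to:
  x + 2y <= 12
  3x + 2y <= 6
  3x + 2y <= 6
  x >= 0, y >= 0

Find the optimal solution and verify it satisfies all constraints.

Feasible vertices: (0, 0), (0, 3), (2, 0)
Objective 4x + 9y at each vertex:
  (0, 0): 0
  (0, 3): 27
  (2, 0): 8
Maximum is 27 at (0, 3).
Verify constraints at (x, y) = (0, 3):
  1*0 + 2*3 = 6 <= 12
  3*0 + 2*3 = 6 <= 6 (active)
  3*0 + 2*3 = 6 <= 6 (active)
  x = 0 >= 0, y = 3 >= 0. All constraints satisfied.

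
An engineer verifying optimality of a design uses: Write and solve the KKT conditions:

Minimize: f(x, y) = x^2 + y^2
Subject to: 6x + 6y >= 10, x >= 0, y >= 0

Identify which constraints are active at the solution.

KKT conditions for min x^2 + y^2 s.t. 6x + 6y >= 10, x >= 0, y >= 0:
Stationarity: 2x = mu*6 + mu_x, 2y = mu*6 + mu_y, with mu, mu_x, mu_y >= 0
Complementary slackness: mu*(6x + 6y - 10) = 0, mu_x*x = 0, mu_y*y = 0
(0, 0) is infeasible (6*0 + 6*0 < 10), so if mu = 0 stationarity would force x = mu_x/2 >= 0, y = mu_y/2 >= 0 with mu_x*x = mu_y*y = 0, i.e. x = y = 0: contradiction. Hence mu > 0 and 6x + 6y = 10 is active.
Try x > 0, y > 0 (so mu_x = mu_y = 0): x = 6*mu/2, y = 6*mu/2
Substitute: 6*(6*mu/2) + 6*(6*mu/2) = 10
  mu*72/2 = 10 => mu = 5/18
x* = 5/6 > 0, y* = 5/6 > 0, consistent with mu_x = mu_y = 0.
f is convex and the constraints are linear, so this KKT point is the global minimum.
f* = 25/18
Active constraints: 6x + 6y >= 10 (holds with equality, mu = 5/18 > 0); x >= 0 and y >= 0 are inactive (mu_x = mu_y = 0).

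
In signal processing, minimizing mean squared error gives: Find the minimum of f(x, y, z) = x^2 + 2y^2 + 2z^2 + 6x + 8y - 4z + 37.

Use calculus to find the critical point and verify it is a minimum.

f(x,y,z) = x^2 + 2y^2 + 2z^2 + 6x + 8y - 4z + 37
df/dx = 2x + (6) = 0 => x = -3
df/dy = 4y + (8) = 0 => y = -2
df/dz = 4z + (-4) = 0 => z = 1
f(-3,-2,1) = 1*(-3)^2 + 2*(-2)^2 + 2*(1)^2 + 6*(-3) + 8*(-2) + -4*(1) + 37 = 18
Hessian is diagonal with entries 2, 4, 4 > 0, confirmed minimum.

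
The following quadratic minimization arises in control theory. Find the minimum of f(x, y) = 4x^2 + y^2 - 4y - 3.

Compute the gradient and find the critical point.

f(x,y) = 4x^2 + y^2 - 4y - 3
df/dx = 8x + (0) = 0  =>  x = 0
df/dy = 2y + (-4) = 0  =>  y = 2
f(0, 2) = 4*(0)^2 + 1*(2)^2 + -4*(2) + -3 = -7
Hessian is diagonal with entries 8, 2 > 0, so this is a minimum.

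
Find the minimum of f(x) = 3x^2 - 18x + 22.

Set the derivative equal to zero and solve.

f(x) = 3x^2 - 18x + 22
f'(x) = 6x + (-18) = 0
x = 18/6 = 3
f(3) = -5
Since f''(x) = 6 > 0, this is a minimum.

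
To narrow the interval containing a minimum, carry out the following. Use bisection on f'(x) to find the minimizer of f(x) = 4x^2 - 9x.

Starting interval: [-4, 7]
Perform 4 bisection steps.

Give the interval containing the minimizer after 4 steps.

Finding critical point of f(x) = 4x^2 - 9x using bisection on f'(x) = 8x + -9.
f'(x) = 0 when x = 9/8.
Starting interval: [-4, 7]
Step 1: mid = 3/2, f'(mid) = 3, new interval = [-4, 3/2]
Step 2: mid = -5/4, f'(mid) = -19, new interval = [-5/4, 3/2]
Step 3: mid = 1/8, f'(mid) = -8, new interval = [1/8, 3/2]
Step 4: mid = 13/16, f'(mid) = -5/2, new interval = [13/16, 3/2]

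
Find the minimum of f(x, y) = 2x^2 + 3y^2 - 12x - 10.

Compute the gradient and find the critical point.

f(x,y) = 2x^2 + 3y^2 - 12x - 10
df/dx = 4x + (-12) = 0  =>  x = 3
df/dy = 6y + (0) = 0  =>  y = 0
f(3, 0) = 2*(3)^2 + 3*(0)^2 + -12*(3) + -10 = -28
Hessian is diagonal with entries 4, 6 > 0, so this is a minimum.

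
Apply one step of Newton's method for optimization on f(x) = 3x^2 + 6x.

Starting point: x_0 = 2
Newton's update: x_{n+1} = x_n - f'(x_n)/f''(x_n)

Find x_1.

f(x) = 3x^2 + 6x
f'(x) = 6x + (6), f''(x) = 6
Newton step: x_1 = x_0 - f'(x_0)/f''(x_0)
f'(2) = 18
x_1 = 2 - 18/6 = -1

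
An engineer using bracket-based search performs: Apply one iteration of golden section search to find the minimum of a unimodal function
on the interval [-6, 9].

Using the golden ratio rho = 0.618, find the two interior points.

Golden section search on [-6, 9].
Golden ratio rho = 0.618 (approx).
Interior points:
  x_1 = -6 + (1-0.618)*15 = -0.2700
  x_2 = -6 + 0.618*15 = 3.2700
Compare f(x_1) and f(x_2) to determine which subinterval to keep.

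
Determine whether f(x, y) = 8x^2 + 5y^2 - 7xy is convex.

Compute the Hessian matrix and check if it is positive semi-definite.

f(x,y) = 8x^2 + 5y^2 - 7xy
Hessian H = [[16, -7], [-7, 10]]
trace(H) = 26, det(H) = 111
Eigenvalues: (26 +/- sqrt(232)) / 2 = 20.62, 5.384
Since both eigenvalues > 0, f is convex.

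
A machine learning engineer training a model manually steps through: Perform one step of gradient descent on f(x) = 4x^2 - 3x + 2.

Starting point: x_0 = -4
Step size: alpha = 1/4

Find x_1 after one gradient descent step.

f(x) = 4x^2 - 3x + 2
f'(x) = 8x - 3
f'(-4) = 8*-4 + (-3) = -35
x_1 = x_0 - alpha * f'(x_0) = -4 - 1/4 * -35 = 19/4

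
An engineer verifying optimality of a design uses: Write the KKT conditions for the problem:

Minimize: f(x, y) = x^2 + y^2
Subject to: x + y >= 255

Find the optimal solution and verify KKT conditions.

KKT conditions for min x^2 + y^2 s.t. x + y >= 255:
Stationarity: 2x = mu, 2y = mu
So x = y = mu/2.
Complementary slackness: mu*(x + y - 255) = 0
Primal feasibility: x + y >= 255; dual feasibility: mu >= 0
If mu = 0 then x = y = 0, but 0 + 0 < 255 is infeasible, so the constraint is active.
Constraint active: x + y = 2*(mu/2) = 255 => mu = 255
x = y = 255/2, f = 65025/2
Verify: stationarity 2*(255/2) = 255 = mu; primal 255/2 + 255/2 = 255 >= 255; dual mu = 255 >= 0; complementary slackness 255*(255 - 255) = 0. All KKT conditions hold.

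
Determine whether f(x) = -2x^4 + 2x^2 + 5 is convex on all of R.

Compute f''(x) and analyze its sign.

f(x) = -2x^4 + 2x^2 + 5
f'(x) = -8x^3 + 4x
f''(x) = -24x^2 + 4
f''(x) = -24x^2 + 4 -> -inf as |x| -> inf
Therefore, f is not globally convex on R.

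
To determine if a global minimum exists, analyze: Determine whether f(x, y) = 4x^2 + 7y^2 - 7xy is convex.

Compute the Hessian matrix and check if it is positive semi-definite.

f(x,y) = 4x^2 + 7y^2 - 7xy
Hessian H = [[8, -7], [-7, 14]]
trace(H) = 22, det(H) = 63
Eigenvalues: (22 +/- sqrt(232)) / 2 = 18.62, 3.384
Since both eigenvalues > 0, f is convex.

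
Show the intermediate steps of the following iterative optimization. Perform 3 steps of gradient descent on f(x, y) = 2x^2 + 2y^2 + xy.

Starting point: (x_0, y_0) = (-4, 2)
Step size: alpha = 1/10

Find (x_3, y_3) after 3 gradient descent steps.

f(x,y) = 2x^2 + 2y^2 + xy
grad_x = 4x + 1y, grad_y = 4y + 1x
Step 1: grad = (-14, 4), (-13/5, 8/5)
Step 2: grad = (-44/5, 19/5), (-43/25, 61/50)
Step 3: grad = (-283/50, 79/25), (-577/500, 113/125)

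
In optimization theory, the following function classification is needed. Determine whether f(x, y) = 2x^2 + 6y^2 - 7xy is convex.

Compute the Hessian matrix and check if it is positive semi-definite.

f(x,y) = 2x^2 + 6y^2 - 7xy
Hessian H = [[4, -7], [-7, 12]]
trace(H) = 16, det(H) = -1
Eigenvalues: (16 +/- sqrt(260)) / 2 = 16.06, -0.06226
Since not both eigenvalues positive, f is neither convex nor concave.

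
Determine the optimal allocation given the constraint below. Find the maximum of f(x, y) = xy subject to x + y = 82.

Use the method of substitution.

Substitute y = 82 - x into f(x,y) = xy:
g(x) = x(82 - x) = 82x - x^2
g'(x) = 82 - 2x = 0  =>  x = 41
y = 82 - 41 = 41
Maximum value = 41 * 41 = 1681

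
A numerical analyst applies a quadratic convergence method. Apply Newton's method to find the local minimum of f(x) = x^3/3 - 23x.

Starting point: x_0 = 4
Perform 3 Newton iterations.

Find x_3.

f(x) = x^3/3 - 23x
f'(x) = x^2 - 23, f''(x) = 2x
Newton update: x_{n+1} = x_n - (x_n^2 - 23)/(2*x_n)
Step 1: x_0 = 4, f'=-7, f''=8, x_1 = 39/8
Step 2: x_1 = 39/8, f'=49/64, f''=39/4, x_2 = 2993/624
Step 3: x_2 = 2993/624, f'=2401/389376, f''=2993/312, x_3 = 17913697/3735264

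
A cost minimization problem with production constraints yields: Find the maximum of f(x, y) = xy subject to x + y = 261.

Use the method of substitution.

Substitute y = 261 - x into f(x,y) = xy:
g(x) = x(261 - x) = 261x - x^2
g'(x) = 261 - 2x = 0  =>  x = 261/2
y = 261 - 261/2 = 261/2
Maximum value = (261/2) * (261/2) = 68121/4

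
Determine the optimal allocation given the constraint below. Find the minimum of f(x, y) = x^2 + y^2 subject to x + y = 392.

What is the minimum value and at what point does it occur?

Substitute y = 392 - x into f(x,y) = x^2 + y^2:
g(x) = x^2 + (392 - x)^2 = 2x^2 - 784x + 153664
g'(x) = 4x - 784 = 0  =>  x = 196
y = 392 - 196 = 196
Minimum value = 196^2 + 196^2 = 76832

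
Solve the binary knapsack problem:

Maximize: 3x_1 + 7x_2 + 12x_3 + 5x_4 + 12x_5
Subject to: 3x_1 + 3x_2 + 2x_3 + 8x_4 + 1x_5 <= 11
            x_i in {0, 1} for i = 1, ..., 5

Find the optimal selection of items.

Items: item 1 (v=3, w=3), item 2 (v=7, w=3), item 3 (v=12, w=2), item 4 (v=5, w=8), item 5 (v=12, w=1)
Capacity: 11
Checking all 32 subsets (w = total weight, v = total value):
  {}: w = 0, v = 0
  {1}: w = 3, v = 3
  {2}: w = 3, v = 7
  {3}: w = 2, v = 12
  {4}: w = 8, v = 5
  {5}: w = 1, v = 12
  {1, 2}: w = 6, v = 10
  {1, 3}: w = 5, v = 15
  {1, 4}: w = 11, v = 8
  {1, 5}: w = 4, v = 15
  {2, 3}: w = 5, v = 19
  {2, 4}: w = 11, v = 12
  {2, 5}: w = 4, v = 19
  {3, 4}: w = 10, v = 17
  {3, 5}: w = 3, v = 24
  {4, 5}: w = 9, v = 17
  {1, 2, 3}: w = 8, v = 22
  {1, 2, 4}: w = 14 > 11, infeasible
  {1, 2, 5}: w = 7, v = 22
  {1, 3, 4}: w = 13 > 11, infeasible
  {1, 3, 5}: w = 6, v = 27
  {1, 4, 5}: w = 12 > 11, infeasible
  {2, 3, 4}: w = 13 > 11, infeasible
  {2, 3, 5}: w = 6, v = 31
  {2, 4, 5}: w = 12 > 11, infeasible
  {3, 4, 5}: w = 11, v = 29
  {1, 2, 3, 4}: w = 16 > 11, infeasible
  {1, 2, 3, 5}: w = 9, v = 34
  {1, 2, 4, 5}: w = 15 > 11, infeasible
  {1, 3, 4, 5}: w = 14 > 11, infeasible
  {2, 3, 4, 5}: w = 14 > 11, infeasible
  {1, 2, 3, 4, 5}: w = 17 > 11, infeasible
Best feasible subset: items [1, 2, 3, 5]
Total weight: 9 <= 11, total value: 34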